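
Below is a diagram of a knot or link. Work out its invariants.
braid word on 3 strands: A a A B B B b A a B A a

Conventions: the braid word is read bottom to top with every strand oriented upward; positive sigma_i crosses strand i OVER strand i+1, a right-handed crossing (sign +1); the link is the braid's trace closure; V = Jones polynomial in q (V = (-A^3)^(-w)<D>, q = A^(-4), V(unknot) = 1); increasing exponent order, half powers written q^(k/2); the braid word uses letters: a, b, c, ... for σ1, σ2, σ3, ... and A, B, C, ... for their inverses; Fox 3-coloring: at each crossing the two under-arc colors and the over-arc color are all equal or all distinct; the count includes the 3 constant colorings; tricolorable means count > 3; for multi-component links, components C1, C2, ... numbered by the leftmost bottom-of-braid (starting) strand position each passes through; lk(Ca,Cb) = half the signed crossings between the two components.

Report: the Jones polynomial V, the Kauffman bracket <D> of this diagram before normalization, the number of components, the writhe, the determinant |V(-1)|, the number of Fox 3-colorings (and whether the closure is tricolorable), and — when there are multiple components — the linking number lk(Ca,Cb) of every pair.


V(q) = -q^-4 + q^-3 + q^-1
bracket: A^-8 + 1 - A^4, w = -4
1 component, writhe -4, over 12 crossings
det 3, colorings 9 of 3^12 — tricolorable
observation: free reduction leaves σ1⁻¹ σ2⁻¹ σ2⁻¹ σ2⁻¹ of the original 12 letters


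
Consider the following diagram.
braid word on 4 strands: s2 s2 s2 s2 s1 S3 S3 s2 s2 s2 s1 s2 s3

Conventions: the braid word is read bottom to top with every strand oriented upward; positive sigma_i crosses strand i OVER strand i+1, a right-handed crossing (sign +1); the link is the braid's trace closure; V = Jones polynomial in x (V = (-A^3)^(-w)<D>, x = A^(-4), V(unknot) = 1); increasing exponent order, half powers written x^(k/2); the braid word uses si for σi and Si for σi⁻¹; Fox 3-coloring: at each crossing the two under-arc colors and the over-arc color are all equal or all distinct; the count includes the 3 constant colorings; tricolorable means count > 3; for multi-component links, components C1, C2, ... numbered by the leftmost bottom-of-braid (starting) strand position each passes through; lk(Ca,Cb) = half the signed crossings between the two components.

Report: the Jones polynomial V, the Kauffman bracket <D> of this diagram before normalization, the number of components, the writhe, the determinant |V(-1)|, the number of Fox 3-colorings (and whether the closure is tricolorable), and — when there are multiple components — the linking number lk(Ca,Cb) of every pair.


V = x^3 - x^4 + 4x^5 - 5x^6 + 6x^7 - 7x^8 + 6x^9 - 5x^10 + 3x^11 - x^12
<D> = A^-21 - 3A^-17 + 5A^-13 - 6A^-9 + 7A^-5 - 6A^-1 + 5A^3 - 4A^7 + A^11 - A^15 (w = +9)
1 component over 13 crossings, w = +9
9 Fox colorings among 3^13, |V(-1)| = 39: tricolorable
why: |V(-1)| = 39: so tricolorable, since 3 divides 39


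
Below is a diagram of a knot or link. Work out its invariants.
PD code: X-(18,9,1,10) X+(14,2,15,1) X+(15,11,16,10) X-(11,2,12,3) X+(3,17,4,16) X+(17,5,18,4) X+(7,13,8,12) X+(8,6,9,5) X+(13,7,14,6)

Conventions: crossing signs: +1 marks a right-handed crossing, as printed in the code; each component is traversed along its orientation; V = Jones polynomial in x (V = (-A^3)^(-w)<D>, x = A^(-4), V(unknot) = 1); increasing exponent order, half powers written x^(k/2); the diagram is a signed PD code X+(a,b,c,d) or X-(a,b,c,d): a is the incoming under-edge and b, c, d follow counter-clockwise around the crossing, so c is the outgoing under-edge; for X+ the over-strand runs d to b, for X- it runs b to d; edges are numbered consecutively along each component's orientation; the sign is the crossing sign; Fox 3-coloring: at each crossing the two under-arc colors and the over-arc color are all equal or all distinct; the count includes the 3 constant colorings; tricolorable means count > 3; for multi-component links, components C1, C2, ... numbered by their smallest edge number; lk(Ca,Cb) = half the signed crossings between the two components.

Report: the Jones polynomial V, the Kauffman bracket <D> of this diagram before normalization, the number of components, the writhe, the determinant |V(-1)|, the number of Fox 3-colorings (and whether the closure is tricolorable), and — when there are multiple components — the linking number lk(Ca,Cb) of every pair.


V = 2x - 2x^2 + 3x^3 - 3x^4 + 2x^5 - 2x^6 + x^7
<D> = -A^-13 + 2A^-9 - 2A^-5 + 3A^-1 - 3A^3 + 2A^7 - 2A^11 (w = +5)
1 component over 9 crossings, w = +5
9 Fox colorings among 3^9, |V(-1)| = 15: tricolorable
why: w = +5 (over 9 crossings) is diagram-only; (-A^3)^(-5) removes it from V


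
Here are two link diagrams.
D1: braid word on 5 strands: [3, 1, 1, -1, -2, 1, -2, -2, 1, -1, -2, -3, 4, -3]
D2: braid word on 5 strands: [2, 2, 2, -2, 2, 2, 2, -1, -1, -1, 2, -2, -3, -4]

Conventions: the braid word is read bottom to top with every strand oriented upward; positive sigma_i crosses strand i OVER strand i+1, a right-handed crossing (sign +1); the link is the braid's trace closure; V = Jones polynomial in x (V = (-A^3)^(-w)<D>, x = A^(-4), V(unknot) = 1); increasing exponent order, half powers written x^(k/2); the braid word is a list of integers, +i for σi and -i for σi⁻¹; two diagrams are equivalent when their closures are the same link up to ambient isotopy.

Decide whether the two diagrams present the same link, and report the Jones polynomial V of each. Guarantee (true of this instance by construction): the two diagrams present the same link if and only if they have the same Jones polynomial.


same link: no
V(D1) = x^-5 - 2x^-4 + 2x^-3 - 2x^-2 + 2x^-1 - 1 + x  [14 crossings, <D> = A^-10 - A^-6 + 2A^-2 - 2A^2 + 2A^6 - 2A^10 + A^14, w = -2]
D2 (bracket -A^-24 + A^-20 - 2A^-16 + 3A^-12 - 2A^-8 + 3A^-4 - 1 + A^4 - A^8; 14 crossings at w = 0): V = -x^-2 + x^-1 - 1 + 3x - 2x^2 + 3x^3 - 2x^4 + x^5 - x^6
note: V(x) takes 2 values over 2 diagrams, fixing the grouping


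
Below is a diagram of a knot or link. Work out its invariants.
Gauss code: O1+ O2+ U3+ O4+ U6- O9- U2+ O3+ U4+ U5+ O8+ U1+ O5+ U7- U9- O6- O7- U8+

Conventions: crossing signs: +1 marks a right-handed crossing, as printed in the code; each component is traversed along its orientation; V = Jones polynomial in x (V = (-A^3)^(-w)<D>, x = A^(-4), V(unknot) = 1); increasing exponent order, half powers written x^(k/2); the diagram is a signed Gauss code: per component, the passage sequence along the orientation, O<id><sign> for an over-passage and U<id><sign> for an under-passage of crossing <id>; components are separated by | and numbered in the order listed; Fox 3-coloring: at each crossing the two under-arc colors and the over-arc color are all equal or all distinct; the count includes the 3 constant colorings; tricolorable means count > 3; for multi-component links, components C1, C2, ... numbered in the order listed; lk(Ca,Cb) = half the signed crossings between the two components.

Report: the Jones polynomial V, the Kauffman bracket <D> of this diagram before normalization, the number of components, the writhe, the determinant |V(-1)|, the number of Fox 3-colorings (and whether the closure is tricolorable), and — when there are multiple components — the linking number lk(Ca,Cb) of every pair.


Jones polynomial: V(x) = 2x - 2x^2 + 3x^3 - 3x^4 + 2x^5 - 2x^6 + x^7
<D> = -A^-19 + 2A^-15 - 2A^-11 + 3A^-7 - 3A^-3 + 2A - 2A^5; writhe +3
components 1, writhe +3 (9 crossings)
3-colorings: 9 of 3^9, det 15 — tricolorable
note: w = +3 (over 9 crossings) is diagram-only; (-A^3)^(-3) removes it from V


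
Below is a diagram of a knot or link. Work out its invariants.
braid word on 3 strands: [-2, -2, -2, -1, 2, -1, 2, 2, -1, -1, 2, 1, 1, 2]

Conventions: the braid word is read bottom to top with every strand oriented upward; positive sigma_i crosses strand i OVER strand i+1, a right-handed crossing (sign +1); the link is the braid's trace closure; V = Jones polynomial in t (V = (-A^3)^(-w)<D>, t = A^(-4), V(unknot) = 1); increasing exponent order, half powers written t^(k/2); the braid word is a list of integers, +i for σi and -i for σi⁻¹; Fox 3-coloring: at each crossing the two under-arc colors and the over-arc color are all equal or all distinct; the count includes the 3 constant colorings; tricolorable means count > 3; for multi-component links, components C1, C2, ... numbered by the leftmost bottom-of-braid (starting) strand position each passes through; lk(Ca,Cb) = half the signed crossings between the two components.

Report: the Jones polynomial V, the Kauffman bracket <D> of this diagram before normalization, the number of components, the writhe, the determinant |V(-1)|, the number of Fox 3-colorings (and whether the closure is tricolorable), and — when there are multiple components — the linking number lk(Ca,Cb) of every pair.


Jones polynomial: V(t) = -t^-5 + 3t^-4 - 6t^-3 + 9t^-2 - 11t^-1 + 13 - 11t + 9t^2 - 6t^3 + 3t^4 - t^5
<D> = -A^-20 + 3A^-16 - 6A^-12 + 9A^-8 - 11A^-4 + 13 - 11A^4 + 9A^8 - 6A^12 + 3A^16 - A^20; writhe 0
components 1, writhe 0 (14 crossings)
3-colorings: 3 of 3^14, det 73 — not tricolorable
note: w = 0 shifts under R1 moves; the (-A^3)^(0) factor cancels that in V


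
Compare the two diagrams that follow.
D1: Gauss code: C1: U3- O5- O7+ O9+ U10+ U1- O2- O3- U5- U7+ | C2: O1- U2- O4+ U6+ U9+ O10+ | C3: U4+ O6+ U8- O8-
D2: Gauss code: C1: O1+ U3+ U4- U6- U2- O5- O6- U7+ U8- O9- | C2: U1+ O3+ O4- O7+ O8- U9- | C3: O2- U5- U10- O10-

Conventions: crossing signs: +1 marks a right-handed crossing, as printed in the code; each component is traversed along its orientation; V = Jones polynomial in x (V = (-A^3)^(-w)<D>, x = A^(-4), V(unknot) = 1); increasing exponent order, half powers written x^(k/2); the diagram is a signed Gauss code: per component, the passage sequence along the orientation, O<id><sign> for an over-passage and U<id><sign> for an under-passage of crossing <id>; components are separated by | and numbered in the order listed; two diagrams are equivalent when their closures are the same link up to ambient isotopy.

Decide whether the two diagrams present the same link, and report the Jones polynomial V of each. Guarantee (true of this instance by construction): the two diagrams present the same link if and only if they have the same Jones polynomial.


same link: no
V(D1) = 1 + x + x^2 + x^3  [10 crossings, <D> = A^-12 + A^-8 + A^-4 + 1, w = 0]
V(D2) = x^-3 + x^-2 + x^-1 + 1  (w -4, c 10, <D> = A^-12 + A^-8 + A^-4 + 1)
note: comparing 2 Jones polynomials yields 2 groups


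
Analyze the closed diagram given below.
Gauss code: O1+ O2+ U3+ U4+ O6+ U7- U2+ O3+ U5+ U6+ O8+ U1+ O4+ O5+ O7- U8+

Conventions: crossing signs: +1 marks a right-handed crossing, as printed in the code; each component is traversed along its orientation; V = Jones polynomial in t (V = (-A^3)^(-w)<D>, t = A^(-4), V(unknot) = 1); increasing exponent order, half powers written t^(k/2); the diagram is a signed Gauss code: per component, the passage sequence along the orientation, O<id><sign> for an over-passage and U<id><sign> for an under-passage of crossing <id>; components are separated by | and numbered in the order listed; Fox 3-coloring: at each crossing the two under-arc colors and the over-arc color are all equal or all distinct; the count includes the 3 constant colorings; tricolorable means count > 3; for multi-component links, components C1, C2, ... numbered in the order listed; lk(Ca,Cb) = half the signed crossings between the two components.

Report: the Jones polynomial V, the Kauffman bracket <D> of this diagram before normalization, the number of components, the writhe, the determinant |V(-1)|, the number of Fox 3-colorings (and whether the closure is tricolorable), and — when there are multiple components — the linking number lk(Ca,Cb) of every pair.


Jones polynomial: V(t) = t^2 + 2t^4 - 2t^5 + t^6 - 2t^7 + t^8
<D> = A^-14 - 2A^-10 + A^-6 - 2A^-2 + 2A^2 + A^10; writhe +6
components 1, writhe +6 (8 crossings)
3-colorings: 27 of 3^8, det 9 — tricolorable
note: the span of V is 6, forcing >= 6 crossings in any diagram


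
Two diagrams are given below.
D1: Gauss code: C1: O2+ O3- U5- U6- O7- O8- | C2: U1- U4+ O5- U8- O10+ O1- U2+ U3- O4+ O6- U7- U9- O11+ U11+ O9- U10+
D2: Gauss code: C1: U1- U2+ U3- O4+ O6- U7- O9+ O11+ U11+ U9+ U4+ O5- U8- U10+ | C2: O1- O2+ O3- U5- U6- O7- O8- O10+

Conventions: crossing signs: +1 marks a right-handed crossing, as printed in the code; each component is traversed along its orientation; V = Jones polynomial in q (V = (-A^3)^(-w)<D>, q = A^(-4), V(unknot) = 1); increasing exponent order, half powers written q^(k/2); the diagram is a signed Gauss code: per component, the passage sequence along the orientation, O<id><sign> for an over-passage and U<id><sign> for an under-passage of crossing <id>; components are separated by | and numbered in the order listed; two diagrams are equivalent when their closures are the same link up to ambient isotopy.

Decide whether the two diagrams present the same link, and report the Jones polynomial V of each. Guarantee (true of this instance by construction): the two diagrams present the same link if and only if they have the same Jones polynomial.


equivalent: yes
V(D1) = -q^(-9/2) - q^(-5/2) + q^(-3/2) - q^(-1/2)  (w -3, c 11, <D> = A^-7 - A^-3 + A + A^9)
V(D2) = -q^(-9/2) - q^(-5/2) + q^(-3/2) - q^(-1/2)  (w -1, c 11, <D> = A^-1 - A^3 + A^7 + A^15)
why: one V(q) for all 2 diagrams — one class (guaranteed)


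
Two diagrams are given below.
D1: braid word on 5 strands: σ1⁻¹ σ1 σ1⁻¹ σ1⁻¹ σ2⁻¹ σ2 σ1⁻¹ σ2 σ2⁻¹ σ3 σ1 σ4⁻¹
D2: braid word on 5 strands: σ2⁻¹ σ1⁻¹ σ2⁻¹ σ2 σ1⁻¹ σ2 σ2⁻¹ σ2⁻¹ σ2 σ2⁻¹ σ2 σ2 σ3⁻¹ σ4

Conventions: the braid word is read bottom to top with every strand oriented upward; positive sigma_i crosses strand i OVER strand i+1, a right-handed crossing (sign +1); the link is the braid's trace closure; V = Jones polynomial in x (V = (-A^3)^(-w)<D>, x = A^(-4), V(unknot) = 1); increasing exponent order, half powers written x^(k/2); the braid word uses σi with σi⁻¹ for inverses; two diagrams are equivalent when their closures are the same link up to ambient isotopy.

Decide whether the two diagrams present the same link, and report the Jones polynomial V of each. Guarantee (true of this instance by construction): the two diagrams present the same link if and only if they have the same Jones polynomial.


equivalent: yes
V(D1) = x^-3 + x^-2 + x^-1 + 1  (w -2, c 12, <D> = A^-6 + A^-2 + A^2 + A^6)
D2 (bracket A^-6 + A^-2 + A^2 + A^6; 14 crossings at w = -2): V = x^-3 + x^-2 + x^-1 + 1
why: one V(x) for all 2 diagrams — one class (guaranteed)


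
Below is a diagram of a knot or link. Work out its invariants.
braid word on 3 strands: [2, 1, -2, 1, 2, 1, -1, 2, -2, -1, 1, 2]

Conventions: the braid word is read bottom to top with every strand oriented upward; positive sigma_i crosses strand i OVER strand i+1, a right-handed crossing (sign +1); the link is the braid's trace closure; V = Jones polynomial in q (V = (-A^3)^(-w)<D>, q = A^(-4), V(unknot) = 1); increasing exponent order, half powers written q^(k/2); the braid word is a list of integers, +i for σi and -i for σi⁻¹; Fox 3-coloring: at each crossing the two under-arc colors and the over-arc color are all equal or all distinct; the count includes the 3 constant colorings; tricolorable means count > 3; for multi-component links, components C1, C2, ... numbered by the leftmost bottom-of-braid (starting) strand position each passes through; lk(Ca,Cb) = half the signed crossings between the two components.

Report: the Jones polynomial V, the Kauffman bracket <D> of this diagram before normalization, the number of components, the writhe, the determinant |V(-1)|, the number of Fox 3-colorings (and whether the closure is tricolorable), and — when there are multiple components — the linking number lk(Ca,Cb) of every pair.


V(q) = q - q^2 + 2q^3 - q^4 + q^5 - q^6
bracket: -A^-12 + A^-8 - A^-4 + 2 - A^4 + A^8, w = +4
1 component, writhe +4, over 12 crossings
det 7, colorings 3 of 3^12 — not tricolorable
observation: inverse pairs cancel, leaving σ2 σ1 σ2⁻¹ σ1 σ2 σ2


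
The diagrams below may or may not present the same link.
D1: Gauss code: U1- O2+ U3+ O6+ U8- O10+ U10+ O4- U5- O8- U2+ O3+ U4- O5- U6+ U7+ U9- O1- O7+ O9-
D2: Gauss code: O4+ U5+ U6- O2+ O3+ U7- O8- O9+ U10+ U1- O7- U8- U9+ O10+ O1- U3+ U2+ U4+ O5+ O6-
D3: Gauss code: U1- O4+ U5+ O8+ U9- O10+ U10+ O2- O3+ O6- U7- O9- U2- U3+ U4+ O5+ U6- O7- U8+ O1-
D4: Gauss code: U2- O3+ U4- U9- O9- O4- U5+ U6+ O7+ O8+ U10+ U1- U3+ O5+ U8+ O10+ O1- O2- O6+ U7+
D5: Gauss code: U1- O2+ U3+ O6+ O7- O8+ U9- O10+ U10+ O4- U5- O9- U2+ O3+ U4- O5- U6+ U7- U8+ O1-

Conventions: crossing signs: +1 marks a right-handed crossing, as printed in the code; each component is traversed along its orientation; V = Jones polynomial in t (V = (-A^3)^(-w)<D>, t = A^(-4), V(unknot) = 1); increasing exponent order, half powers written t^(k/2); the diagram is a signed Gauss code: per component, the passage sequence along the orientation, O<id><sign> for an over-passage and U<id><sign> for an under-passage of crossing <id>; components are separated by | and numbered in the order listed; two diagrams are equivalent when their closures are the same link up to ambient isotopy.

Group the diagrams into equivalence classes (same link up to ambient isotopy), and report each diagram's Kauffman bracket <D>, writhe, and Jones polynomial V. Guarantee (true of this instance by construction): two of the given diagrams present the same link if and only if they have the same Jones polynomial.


equivalence classes: {D1, D3, D5} | {D2} | {D4}
D1 (bracket -A^-12 + 2A^-8 - 2A^-4 + 3 - 2A^4 + 2A^8 - A^12; 10 crossings at w = 0): V = -t^-3 + 2t^-2 - 2t^-1 + 3 - 2t + 2t^2 - t^3
D2 (bracket A^6; 10 crossings at w = +2): V = 1
V(D3) = -t^-3 + 2t^-2 - 2t^-1 + 3 - 2t + 2t^2 - t^3  (w 0, c 10, <D> = -A^-12 + 2A^-8 - 2A^-4 + 3 - 2A^4 + 2A^8 - A^12)
D4 (bracket -A^-18 + A^-14 - A^-10 + 2A^-6 - A^-2 + A^2; 10 crossings at w = +2): V = t - t^2 + 2t^3 - t^4 + t^5 - t^6
V(D5) = -t^-3 + 2t^-2 - 2t^-1 + 3 - 2t + 2t^2 - t^3  [10 crossings, <D> = -A^-12 + 2A^-8 - 2A^-4 + 3 - 2A^4 + 2A^8 - A^12, w = 0]
observation: comparing 5 Jones polynomials yields 3 groups


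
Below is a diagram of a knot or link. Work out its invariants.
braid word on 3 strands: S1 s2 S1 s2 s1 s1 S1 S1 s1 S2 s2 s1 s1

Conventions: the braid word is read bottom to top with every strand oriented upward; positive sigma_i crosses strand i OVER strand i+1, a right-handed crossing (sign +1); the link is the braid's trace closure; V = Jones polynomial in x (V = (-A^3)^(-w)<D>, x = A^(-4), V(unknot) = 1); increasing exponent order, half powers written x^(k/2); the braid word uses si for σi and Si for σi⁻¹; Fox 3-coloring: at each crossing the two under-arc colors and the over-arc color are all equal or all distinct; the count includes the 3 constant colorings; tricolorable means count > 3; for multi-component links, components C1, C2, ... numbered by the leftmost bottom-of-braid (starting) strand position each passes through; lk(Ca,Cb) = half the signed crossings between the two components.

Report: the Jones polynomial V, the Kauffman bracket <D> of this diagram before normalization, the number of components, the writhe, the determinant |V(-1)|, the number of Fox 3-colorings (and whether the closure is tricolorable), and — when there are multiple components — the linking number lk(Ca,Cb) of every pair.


V = -x^(1/2) + x^(3/2) - x^(5/2) - x^(9/2)
<D> = A^-9 + A^-1 - A^3 + A^7 (w = +3)
2 components over 13 crossings, w = +3
lk(C1,C2): +2
3 Fox colorings among 3^13, |V(-1)| = 4: not tricolorable
why: span 4 respects span(V) <= c + mu - 1 = 14 for this 2-component diagram


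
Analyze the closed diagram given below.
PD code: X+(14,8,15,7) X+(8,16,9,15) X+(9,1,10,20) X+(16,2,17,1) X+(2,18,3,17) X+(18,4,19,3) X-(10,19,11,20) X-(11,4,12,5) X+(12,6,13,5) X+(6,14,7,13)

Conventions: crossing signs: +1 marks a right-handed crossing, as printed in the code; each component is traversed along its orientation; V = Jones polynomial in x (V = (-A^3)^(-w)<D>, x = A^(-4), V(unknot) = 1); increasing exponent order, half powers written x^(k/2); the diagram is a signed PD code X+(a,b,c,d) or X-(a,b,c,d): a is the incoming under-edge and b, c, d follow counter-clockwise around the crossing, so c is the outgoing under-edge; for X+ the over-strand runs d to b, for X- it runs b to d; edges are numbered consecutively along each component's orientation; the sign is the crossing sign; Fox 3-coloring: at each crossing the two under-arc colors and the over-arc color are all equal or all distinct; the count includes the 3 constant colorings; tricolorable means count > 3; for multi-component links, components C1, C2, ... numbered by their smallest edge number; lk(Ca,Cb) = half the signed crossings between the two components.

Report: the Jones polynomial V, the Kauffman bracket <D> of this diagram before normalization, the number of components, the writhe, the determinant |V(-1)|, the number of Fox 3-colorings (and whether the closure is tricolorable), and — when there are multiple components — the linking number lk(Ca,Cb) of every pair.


V = x^2 + 2x^4 - 2x^5 + x^6 - 2x^7 + x^8
<D> = A^-14 - 2A^-10 + A^-6 - 2A^-2 + 2A^2 + A^10 (w = +6)
1 component over 10 crossings, w = +6
27 Fox colorings among 3^10, |V(-1)| = 9: tricolorable
why: det 9 = |V(-1)|; divisible by 3, so tricolorable


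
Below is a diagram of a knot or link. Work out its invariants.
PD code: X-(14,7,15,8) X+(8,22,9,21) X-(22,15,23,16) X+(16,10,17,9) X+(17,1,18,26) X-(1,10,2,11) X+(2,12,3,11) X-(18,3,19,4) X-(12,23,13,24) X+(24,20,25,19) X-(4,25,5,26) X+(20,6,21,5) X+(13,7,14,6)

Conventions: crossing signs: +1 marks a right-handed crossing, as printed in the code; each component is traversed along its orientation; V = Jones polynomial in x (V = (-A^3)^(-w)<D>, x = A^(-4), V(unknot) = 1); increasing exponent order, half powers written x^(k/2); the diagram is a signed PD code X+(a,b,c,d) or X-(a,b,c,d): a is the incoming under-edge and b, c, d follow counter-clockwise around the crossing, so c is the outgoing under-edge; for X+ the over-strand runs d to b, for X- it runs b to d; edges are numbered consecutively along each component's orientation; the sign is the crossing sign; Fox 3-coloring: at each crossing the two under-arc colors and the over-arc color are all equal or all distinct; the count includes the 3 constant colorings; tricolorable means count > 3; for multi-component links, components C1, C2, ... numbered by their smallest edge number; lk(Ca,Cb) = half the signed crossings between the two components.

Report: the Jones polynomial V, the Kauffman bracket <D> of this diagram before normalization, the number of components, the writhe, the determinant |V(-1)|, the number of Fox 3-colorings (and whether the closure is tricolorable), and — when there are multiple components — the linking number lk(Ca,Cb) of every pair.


Jones polynomial: V(x) = x^-1 - 1 + 2x - 2x^2 + 2x^3 - 2x^4 + x^5
<D> = -A^-17 + 2A^-13 - 2A^-9 + 2A^-5 - 2A^-1 + A^3 - A^7; writhe +1
components 1, writhe +1 (13 crossings)
3-colorings: 3 of 3^13, det 11 — not tricolorable
note: det 11 = |V(-1)|; not divisible by 3, so not tricolorable


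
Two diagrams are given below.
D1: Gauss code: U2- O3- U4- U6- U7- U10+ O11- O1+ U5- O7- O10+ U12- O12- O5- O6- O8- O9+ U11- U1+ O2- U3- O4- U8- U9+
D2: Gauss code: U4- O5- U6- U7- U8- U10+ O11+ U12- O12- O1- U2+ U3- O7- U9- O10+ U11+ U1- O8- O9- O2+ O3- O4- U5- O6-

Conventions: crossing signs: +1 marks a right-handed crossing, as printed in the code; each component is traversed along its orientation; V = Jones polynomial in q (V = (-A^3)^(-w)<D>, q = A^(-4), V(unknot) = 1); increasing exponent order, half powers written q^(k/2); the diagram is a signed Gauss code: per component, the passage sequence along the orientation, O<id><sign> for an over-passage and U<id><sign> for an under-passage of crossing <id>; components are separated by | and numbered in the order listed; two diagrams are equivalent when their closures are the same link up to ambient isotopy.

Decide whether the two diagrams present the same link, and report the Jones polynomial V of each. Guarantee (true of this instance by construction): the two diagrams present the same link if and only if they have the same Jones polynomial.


equivalent: yes
D1 (bracket A^-14 + A^-6 - A^-2; 12 crossings at w = -6): V = -q^-4 + q^-3 + q^-1
V(D2) = -q^-4 + q^-3 + q^-1  [12 crossings, <D> = A^-14 + A^-6 - A^-2, w = -6]
observation: all 2 diagrams share one V(q), hence one class


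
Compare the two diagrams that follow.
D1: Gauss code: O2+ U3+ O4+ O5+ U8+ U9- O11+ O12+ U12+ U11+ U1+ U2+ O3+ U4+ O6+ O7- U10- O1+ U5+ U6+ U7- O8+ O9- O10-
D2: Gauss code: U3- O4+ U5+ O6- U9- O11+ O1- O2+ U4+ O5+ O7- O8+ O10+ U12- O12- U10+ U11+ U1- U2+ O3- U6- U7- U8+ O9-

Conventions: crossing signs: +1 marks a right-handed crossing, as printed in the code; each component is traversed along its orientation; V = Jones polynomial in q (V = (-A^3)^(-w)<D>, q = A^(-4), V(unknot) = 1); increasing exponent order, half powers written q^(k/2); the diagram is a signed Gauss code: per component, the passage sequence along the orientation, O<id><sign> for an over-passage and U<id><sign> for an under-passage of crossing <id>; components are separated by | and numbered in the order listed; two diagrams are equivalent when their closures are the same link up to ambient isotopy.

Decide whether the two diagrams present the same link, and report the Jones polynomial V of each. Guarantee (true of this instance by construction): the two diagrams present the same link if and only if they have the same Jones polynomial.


equivalent: no
D1 (bracket -A^-6 + A^-2 - A^2 + 2A^6 - A^10 + A^14; 12 crossings at w = +6): V = q - q^2 + 2q^3 - q^4 + q^5 - q^6
V(D2) = -q^-3 + 2q^-2 - 2q^-1 + 3 - 2q + 2q^2 - q^3  (w 0, c 12, <D> = -A^-12 + 2A^-8 - 2A^-4 + 3 - 2A^4 + 2A^8 - A^12)
key observation: V(q) takes 2 values over 2 diagrams, fixing the grouping


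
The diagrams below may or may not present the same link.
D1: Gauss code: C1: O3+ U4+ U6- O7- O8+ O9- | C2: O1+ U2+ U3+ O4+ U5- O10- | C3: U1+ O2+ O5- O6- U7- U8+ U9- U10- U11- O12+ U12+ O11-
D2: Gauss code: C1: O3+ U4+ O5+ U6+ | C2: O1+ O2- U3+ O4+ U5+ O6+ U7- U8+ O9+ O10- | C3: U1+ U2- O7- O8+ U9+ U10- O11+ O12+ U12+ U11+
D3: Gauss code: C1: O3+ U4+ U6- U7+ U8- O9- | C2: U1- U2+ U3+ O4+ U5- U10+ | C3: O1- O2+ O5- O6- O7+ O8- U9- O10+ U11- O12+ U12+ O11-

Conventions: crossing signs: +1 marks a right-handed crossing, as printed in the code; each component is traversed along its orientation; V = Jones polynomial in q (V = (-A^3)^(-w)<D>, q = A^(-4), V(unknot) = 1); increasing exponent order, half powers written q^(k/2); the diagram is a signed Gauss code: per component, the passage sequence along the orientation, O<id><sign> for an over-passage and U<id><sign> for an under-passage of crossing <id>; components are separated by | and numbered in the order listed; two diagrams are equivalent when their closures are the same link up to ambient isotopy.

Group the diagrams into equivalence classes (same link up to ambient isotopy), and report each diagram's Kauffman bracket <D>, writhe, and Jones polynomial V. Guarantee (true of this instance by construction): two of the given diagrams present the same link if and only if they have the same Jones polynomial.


grouping into links: {D1, D3} | {D2}
V(D1) = q^-2 + 2 + q^2  (w 0, c 12, <D> = A^-8 + 2 + A^8)
V(D2) = q + q^2 + q^3 + q^6  (w +6, c 12, <D> = A^-6 + A^6 + A^10 + A^14)
V(D3) = q^-2 + 2 + q^2  (w 0, c 12, <D> = A^-8 + 2 + A^8)
key observation: comparing 3 Jones polynomials yields 2 groups


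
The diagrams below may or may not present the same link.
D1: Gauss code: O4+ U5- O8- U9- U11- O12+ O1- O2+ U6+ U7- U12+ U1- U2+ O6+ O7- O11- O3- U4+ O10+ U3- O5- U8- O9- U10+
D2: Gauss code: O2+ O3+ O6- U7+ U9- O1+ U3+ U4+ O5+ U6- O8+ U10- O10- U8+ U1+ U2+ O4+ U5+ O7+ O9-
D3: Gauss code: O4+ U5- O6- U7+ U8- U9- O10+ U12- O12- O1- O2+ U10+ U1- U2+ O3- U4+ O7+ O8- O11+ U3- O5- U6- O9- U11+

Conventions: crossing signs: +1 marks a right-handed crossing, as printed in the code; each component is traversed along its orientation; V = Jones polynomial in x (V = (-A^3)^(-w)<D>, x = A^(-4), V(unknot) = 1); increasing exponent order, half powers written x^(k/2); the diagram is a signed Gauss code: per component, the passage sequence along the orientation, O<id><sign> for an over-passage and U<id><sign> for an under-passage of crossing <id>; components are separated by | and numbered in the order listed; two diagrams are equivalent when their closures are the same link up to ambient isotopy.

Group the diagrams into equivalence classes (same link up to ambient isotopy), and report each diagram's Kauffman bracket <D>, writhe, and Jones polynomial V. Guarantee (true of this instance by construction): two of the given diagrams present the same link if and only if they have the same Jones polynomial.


grouping into links: {D1, D3} | {D2}
V(D1) = x^-5 - 2x^-4 + 2x^-3 - 2x^-2 + 2x^-1 - 1 + x  (w -2, c 12, <D> = A^-10 - A^-6 + 2A^-2 - 2A^2 + 2A^6 - 2A^10 + A^14)
V(D2) = x + x^3 - x^4  [10 crossings, <D> = -A^-4 + 1 + A^8, w = +4]
V(D3) = x^-5 - 2x^-4 + 2x^-3 - 2x^-2 + 2x^-1 - 1 + x  [12 crossings, <D> = A^-10 - A^-6 + 2A^-2 - 2A^2 + 2A^6 - 2A^10 + A^14, w = -2]
why: 2 classes among 3 diagrams; unequal V(x) rules out equality


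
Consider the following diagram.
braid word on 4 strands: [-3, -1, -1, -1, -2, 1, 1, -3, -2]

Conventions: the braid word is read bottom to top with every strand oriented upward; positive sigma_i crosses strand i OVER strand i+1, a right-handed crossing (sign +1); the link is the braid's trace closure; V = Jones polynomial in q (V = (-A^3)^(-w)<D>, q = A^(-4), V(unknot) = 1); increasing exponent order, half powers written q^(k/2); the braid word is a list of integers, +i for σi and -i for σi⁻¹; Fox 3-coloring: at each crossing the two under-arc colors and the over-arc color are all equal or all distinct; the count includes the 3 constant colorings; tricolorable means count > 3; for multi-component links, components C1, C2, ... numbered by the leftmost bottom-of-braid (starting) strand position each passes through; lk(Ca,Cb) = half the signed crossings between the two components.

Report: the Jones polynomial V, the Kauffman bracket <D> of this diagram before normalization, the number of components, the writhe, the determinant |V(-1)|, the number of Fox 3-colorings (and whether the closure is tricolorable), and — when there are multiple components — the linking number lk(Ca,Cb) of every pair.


V(q) = q^-7 - 2q^-6 + 2q^-5 - 3q^-4 + 3q^-3 - 2q^-2 + 2q^-1
bracket: -2A^-11 + 2A^-7 - 3A^-3 + 3A - 2A^5 + 2A^9 - A^13, w = -5
1 component, writhe -5, over 9 crossings
det 15, colorings 9 of 3^9 — tricolorable
observation: det 15 = |V(-1)|; divisible by 3, so tricolorable


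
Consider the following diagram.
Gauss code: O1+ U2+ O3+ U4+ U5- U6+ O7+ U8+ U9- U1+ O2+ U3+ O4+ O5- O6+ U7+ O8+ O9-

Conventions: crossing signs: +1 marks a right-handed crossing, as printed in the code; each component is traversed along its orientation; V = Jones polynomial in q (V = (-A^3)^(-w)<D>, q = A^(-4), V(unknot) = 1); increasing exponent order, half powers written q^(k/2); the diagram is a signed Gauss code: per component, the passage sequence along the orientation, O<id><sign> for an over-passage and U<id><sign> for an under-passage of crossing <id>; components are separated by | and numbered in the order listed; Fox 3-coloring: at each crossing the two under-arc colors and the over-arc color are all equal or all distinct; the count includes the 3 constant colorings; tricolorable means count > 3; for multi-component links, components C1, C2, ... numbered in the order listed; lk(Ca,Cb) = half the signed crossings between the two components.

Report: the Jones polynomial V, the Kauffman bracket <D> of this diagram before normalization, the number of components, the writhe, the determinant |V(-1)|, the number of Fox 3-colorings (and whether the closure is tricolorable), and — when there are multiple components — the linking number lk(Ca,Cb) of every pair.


V = q^2 + q^4 - q^5 + q^6 - q^7
<D> = A^-13 - A^-9 + A^-5 - A^-1 - A^7 (w = +5)
1 component over 9 crossings, w = +5
3 Fox colorings among 3^9, |V(-1)| = 5: not tricolorable
why: |V(-1)| = 5: so not tricolorable, since 3 does not divide 5


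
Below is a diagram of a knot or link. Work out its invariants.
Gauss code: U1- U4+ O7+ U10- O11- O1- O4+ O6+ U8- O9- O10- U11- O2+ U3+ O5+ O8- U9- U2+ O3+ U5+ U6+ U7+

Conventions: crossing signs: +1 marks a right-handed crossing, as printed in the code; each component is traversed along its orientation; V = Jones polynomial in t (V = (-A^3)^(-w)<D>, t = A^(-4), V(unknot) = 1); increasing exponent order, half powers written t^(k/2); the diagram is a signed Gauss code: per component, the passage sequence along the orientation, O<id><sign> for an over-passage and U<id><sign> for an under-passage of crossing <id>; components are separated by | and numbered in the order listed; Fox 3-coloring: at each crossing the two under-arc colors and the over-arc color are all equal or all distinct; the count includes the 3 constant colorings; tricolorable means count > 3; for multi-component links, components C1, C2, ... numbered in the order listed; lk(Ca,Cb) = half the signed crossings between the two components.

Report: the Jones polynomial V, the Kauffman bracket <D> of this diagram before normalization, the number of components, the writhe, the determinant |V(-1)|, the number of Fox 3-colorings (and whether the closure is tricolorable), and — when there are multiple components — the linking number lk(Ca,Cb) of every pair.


V(t) = -t^-3 + 2t^-2 - 2t^-1 + 3 - 2t + 2t^2 - t^3
bracket: A^-9 - 2A^-5 + 2A^-1 - 3A^3 + 2A^7 - 2A^11 + A^15, w = +1
1 component, writhe +1, over 11 crossings
det 13, colorings 3 of 3^11 — not tricolorable
observation: V spans 6 powers of t: at least 6 crossings in any diagram


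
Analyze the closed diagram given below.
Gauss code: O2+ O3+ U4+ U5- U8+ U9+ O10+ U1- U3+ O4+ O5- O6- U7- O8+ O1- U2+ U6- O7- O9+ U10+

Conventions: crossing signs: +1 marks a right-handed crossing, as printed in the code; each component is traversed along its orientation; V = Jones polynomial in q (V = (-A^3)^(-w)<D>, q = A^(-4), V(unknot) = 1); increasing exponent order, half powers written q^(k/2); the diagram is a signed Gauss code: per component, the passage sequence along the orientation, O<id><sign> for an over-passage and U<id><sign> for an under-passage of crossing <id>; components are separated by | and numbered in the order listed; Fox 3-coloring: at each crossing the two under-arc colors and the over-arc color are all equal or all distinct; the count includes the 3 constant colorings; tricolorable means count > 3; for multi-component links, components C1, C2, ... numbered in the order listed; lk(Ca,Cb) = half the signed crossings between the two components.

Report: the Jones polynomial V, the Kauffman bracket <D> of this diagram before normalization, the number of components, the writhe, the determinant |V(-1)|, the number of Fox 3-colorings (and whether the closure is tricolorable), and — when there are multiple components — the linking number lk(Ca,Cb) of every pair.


V = -q^-1 + 2 - q + 2q^2 - q^3 + q^4 - q^5
<D> = -A^-14 + A^-10 - A^-6 + 2A^-2 - A^2 + 2A^6 - A^10 (w = +2)
1 component over 10 crossings, w = +2
9 Fox colorings among 3^10, |V(-1)| = 9: tricolorable
why: w = +2 (over 10 crossings) is diagram-only; (-A^3)^(-2) removes it from V


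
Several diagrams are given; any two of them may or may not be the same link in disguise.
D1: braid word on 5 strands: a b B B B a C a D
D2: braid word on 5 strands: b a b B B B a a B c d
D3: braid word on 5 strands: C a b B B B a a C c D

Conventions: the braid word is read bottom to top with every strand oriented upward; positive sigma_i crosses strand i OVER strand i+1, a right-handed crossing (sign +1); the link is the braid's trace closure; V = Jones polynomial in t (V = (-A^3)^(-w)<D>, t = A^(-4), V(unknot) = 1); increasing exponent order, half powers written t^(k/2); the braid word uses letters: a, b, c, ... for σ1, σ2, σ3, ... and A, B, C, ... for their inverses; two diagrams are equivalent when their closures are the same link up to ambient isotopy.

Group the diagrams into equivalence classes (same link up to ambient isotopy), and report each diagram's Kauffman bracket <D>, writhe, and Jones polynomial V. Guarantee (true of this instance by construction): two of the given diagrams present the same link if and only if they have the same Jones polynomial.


grouping into links: {D1, D2, D3}
V(D1) = -t^(-3/2) - 2t^(1/2) + t^(3/2) - t^(5/2) + t^(7/2)  (w -1, c 9, <D> = -A^-17 + A^-13 - A^-9 + 2A^-5 + A^3)
V(D2) = -t^(-3/2) - 2t^(1/2) + t^(3/2) - t^(5/2) + t^(7/2)  (w +3, c 11, <D> = -A^-5 + A^-1 - A^3 + 2A^7 + A^15)
V(D3) = -t^(-3/2) - 2t^(1/2) + t^(3/2) - t^(5/2) + t^(7/2)  [11 crossings, <D> = -A^-17 + A^-13 - A^-9 + 2A^-5 + A^3, w = -1]
why: one V(t) for all 3 diagrams — one class (guaranteed)


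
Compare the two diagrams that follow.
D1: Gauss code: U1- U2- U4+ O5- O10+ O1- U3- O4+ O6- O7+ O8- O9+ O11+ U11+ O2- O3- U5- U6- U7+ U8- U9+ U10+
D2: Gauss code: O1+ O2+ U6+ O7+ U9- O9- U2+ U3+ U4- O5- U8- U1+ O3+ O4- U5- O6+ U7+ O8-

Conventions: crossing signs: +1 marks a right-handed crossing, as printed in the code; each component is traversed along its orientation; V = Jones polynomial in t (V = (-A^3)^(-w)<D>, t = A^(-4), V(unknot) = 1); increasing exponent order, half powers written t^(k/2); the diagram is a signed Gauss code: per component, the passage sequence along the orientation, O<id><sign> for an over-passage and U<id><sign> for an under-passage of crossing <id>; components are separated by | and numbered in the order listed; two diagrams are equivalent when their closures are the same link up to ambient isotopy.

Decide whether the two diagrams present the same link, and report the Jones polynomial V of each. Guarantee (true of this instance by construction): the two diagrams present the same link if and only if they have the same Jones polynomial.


same link: no
V(D1) = 1  [11 crossings, <D> = -A^-3, w = -1]
V(D2) = t + t^3 - t^4  (w +1, c 9, <D> = A^-13 - A^-9 - A^-1)
note: 2 values of V(t) split the 2 diagrams


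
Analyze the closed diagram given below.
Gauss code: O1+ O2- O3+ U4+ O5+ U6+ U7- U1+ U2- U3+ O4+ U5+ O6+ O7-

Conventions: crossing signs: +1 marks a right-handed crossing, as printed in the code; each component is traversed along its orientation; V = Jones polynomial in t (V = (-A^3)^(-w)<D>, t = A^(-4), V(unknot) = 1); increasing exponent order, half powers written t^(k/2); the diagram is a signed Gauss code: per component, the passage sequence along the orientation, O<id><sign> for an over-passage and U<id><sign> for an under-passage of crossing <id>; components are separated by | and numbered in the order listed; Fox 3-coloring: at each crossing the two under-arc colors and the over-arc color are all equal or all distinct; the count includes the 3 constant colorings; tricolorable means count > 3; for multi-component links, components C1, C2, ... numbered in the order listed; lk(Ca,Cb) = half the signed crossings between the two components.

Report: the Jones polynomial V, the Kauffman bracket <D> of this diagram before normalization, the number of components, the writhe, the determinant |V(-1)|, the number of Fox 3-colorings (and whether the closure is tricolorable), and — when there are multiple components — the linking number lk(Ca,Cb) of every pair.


Jones polynomial: V(t) = t + t^3 - t^4
<D> = A^-7 - A^-3 - A^5; writhe +3
components 1, writhe +3 (7 crossings)
3-colorings: 9 of 3^7, det 3 — tricolorable
note: w = +3 (over 7 crossings) is diagram-only; (-A^3)^(-3) removes it from V


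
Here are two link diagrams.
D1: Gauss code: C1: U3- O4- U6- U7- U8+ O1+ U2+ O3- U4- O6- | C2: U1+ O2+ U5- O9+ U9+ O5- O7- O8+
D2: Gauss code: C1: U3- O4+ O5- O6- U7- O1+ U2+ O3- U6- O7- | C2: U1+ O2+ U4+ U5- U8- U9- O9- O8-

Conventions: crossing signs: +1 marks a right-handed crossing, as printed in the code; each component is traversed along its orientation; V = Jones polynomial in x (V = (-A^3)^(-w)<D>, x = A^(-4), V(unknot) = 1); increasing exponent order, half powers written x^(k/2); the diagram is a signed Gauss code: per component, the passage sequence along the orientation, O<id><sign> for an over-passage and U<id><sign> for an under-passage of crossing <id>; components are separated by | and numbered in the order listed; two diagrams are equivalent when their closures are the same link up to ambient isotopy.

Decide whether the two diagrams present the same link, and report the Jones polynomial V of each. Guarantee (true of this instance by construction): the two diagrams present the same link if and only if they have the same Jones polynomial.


equivalent: yes
V(D1) = x^(-7/2) - x^(-5/2) + x^(-3/2) - 2x^(-1/2) - x^(3/2)  (w -1, c 9, <D> = A^-9 + 2A^-1 - A^3 + A^7 - A^11)
D2 (bracket A^-15 + 2A^-7 - A^-3 + A - A^5; 9 crossings at w = -3): V = x^(-7/2) - x^(-5/2) + x^(-3/2) - 2x^(-1/2) - x^(3/2)
why: all 2 diagrams share one V(x), hence one class
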